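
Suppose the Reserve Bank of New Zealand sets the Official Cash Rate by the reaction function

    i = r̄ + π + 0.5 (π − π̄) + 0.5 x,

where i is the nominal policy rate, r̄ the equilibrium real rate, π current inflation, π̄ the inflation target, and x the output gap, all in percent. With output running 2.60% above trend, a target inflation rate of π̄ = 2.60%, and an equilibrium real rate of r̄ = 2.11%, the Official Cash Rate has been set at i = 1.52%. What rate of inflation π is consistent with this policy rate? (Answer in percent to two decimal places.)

Output 2.60% above potential → x = 2.60.
Collecting π: i = r̄ + (1 + 0.5) π − 0.5 π̄ + 0.5 x
1.5 π = 1.52 − 2.11 + 0.5 × 2.60 − 0.5 × 2.60 = -0.59
π = -0.59 / 1.5 = -0.39

-0.39%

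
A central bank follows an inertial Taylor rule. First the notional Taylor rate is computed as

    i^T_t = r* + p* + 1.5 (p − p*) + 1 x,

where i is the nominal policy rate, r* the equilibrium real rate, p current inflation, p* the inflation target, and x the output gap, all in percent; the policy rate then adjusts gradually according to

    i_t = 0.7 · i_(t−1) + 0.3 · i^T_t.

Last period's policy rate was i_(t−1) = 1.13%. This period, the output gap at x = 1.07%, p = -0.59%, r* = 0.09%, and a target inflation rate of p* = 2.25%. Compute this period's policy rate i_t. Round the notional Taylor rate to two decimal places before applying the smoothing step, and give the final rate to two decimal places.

0.54%

i^T_t = 0.09 + 2.25 + 1.5 × (-0.59 − 2.25) + 1 × 1.07
   = 0.09 + 2.25 − 4.26 + 1.07 = -0.85
i_t = 0.7 × 1.13 + 0.3 × (-0.85) = 0.791 − 0.255 = 0.54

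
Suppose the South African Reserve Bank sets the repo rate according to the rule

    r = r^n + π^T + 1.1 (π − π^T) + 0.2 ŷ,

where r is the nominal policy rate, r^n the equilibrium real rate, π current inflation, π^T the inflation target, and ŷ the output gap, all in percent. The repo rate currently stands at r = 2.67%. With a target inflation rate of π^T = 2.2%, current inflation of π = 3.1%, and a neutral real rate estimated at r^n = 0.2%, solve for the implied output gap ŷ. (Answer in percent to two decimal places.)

-3.60%

0.2 ŷ = 2.67 − 0.2 − 2.2 − 1.1 × (3.1 − 2.2) = -0.72
ŷ = -0.72 / 0.2 = -3.60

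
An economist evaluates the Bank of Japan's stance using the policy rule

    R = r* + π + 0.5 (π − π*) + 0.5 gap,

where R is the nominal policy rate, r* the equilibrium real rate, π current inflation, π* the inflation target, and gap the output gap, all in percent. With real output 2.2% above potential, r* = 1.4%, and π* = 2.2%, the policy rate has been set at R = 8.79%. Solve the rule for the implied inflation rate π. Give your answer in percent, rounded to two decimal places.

4.93%

Output 2.2% above potential → gap = 2.2.
Collecting π: R = r* + (1 + 0.5) π − 0.5 π* + 0.5 gap
1.5 π = 8.79 − 1.4 + 0.5 × 2.2 − 0.5 × 2.2 = 7.39
π = 7.39 / 1.5 = 4.93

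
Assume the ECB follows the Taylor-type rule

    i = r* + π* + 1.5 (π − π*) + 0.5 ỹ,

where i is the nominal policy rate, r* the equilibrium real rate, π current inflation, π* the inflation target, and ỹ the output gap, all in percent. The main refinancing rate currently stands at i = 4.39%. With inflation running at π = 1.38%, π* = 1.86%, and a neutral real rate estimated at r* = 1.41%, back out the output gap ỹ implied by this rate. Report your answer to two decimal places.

0.5 ỹ = 4.39 − 1.41 − 1.86 − 1.5 × (1.38 − 1.86) = 1.84
ỹ = 1.84 / 0.5 = 3.68

3.68%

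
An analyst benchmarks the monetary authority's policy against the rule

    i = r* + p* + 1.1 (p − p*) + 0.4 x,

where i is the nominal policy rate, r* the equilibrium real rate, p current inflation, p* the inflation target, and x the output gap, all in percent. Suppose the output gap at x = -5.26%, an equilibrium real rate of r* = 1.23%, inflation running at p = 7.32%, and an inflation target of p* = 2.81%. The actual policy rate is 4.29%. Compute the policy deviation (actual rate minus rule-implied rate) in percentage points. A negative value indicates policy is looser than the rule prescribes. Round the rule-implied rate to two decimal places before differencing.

-2.61 pp

i = 1.23 + 2.81 + 1.1 × (7.32 − 2.81) + 0.4 × (-5.26)
   = 1.23 + 2.81 + 4.961 − 2.104 = 6.90
Deviation = 4.29 − 6.90 = -2.61 pp.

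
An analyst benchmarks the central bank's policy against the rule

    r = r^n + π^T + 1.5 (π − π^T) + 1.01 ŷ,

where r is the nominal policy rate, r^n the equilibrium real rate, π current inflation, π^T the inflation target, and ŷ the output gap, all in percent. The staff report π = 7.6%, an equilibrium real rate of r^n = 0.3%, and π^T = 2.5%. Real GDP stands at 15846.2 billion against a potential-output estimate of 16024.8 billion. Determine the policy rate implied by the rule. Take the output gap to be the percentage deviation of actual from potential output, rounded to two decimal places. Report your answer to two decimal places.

Output gap = 100 × (15846.2 − 16024.8) / 16024.8 = -1.11%.
r = 0.30 + 2.50 + 1.5 × (7.60 − 2.50) + 1.01 × (-1.11)
   = 0.30 + 2.5 + 7.65 − 1.1211 = 9.33

9.33%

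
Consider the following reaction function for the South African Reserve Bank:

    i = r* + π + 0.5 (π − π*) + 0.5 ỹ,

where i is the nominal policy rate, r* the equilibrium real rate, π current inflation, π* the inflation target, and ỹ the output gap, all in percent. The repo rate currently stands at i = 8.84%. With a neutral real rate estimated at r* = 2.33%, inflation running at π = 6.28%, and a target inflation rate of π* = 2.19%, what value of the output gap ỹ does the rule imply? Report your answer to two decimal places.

0.5 ỹ = 8.84 − 2.33 − 6.28 − 0.5 × (6.28 − 2.19) = -1.815
ỹ = -1.815 / 0.5 = -3.63

-3.63%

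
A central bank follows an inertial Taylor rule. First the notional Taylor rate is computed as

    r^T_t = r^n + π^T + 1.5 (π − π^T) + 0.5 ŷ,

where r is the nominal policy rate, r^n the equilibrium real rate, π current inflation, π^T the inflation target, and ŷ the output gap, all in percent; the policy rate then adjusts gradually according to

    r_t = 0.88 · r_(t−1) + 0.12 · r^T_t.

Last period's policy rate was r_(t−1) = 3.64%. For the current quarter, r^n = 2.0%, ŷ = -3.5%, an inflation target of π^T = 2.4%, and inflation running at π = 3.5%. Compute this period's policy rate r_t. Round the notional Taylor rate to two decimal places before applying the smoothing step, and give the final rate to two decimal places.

3.72%

r^T_t = 2.0 + 2.4 + 1.5 × (3.5 − 2.4) + 0.5 × (-3.5)
   = 2.0 + 2.4 + 1.65 − 1.75 = 4.30
r_t = 0.88 × 3.64 + 0.12 × 4.30 = 3.2032 + 0.516 = 3.72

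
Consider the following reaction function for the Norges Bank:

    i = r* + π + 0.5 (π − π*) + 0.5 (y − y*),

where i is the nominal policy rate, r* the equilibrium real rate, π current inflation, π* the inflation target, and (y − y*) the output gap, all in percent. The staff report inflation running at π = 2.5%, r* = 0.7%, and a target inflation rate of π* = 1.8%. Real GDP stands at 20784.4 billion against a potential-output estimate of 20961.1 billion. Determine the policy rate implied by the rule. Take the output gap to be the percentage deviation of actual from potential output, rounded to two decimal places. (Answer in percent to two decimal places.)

Output gap = 100 × (20784.4 − 20961.1) / 20961.1 = -0.84%.
i = 0.70 + 2.50 + 0.5 × (2.50 − 1.80) + 0.5 × (-0.84)
   = 0.70 + 2.5 + 0.35 − 0.42 = 3.13

3.13%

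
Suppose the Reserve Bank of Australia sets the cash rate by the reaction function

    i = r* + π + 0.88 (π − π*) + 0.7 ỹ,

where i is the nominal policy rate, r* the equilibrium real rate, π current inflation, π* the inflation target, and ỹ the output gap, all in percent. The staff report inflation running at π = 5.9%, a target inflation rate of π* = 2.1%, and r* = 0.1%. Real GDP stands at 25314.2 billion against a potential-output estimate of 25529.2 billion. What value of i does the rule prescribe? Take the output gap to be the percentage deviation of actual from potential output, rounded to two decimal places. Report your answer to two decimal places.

Output gap = 100 × (25314.2 − 25529.2) / 25529.2 = -0.84%.
i = 0.10 + 5.90 + 0.88 × (5.90 − 2.10) + 0.7 × (-0.84)
   = 0.10 + 5.9 + 3.344 − 0.588 = 8.76

8.76%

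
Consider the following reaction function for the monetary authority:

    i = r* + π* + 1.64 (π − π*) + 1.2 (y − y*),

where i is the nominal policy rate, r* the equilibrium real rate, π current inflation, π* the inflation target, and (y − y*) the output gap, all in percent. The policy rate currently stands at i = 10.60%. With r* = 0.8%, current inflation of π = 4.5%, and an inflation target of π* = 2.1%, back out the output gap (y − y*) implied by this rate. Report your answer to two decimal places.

3.14%

1.2 (y − y*) = 10.60 − 0.8 − 2.1 − 1.64 × (4.5 − 2.1) = 3.764
(y − y*) = 3.764 / 1.2 = 3.14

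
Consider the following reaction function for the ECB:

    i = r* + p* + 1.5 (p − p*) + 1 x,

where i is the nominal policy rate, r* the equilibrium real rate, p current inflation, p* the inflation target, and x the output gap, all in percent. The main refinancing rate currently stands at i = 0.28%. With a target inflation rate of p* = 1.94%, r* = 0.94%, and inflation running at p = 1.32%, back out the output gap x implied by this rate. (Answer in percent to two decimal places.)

1 x = 0.28 − 0.94 − 1.94 − 1.5 × (1.32 − 1.94) = -1.67
x = -1.67 / 1 = -1.67

-1.67%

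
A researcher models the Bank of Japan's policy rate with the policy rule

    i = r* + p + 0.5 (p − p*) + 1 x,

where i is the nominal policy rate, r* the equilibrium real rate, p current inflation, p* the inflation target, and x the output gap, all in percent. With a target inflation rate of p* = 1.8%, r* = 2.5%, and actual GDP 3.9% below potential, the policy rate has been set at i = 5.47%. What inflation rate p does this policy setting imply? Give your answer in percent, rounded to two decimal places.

5.18%

Output 3.9% below potential → x = -3.9.
Collecting p: i = r* + (1 + 0.5) p − 0.5 p* + 1 x
1.5 p = 5.47 − 2.5 + 0.5 × 1.8 − 1 × (-3.9) = 7.77
p = 7.77 / 1.5 = 5.18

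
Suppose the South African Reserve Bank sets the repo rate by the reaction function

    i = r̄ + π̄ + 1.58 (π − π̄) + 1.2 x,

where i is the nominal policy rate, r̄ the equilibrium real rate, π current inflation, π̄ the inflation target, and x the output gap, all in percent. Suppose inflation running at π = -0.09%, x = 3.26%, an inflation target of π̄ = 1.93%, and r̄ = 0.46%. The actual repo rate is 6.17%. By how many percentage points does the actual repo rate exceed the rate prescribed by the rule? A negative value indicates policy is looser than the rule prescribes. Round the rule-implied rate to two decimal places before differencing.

i = 0.46 + 1.93 + 1.58 × (-0.09 − 1.93) + 1.2 × 3.26
   = 0.46 + 1.93 − 3.1916 + 3.912 = 3.11
Deviation = 6.17 − 3.11 = 3.06 pp.

3.06 pp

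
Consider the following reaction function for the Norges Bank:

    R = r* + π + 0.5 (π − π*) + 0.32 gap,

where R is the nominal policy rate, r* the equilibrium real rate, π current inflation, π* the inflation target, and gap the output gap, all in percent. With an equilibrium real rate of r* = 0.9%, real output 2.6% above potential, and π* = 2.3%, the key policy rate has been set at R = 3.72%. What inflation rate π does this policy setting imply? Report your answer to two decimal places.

Output 2.6% above potential → gap = 2.6.
Collecting π: R = r* + (1 + 0.5) π − 0.5 π* + 0.32 gap
1.5 π = 3.72 − 0.9 + 0.5 × 2.3 − 0.32 × 2.6 = 3.138
π = 3.138 / 1.5 = 2.09

2.09%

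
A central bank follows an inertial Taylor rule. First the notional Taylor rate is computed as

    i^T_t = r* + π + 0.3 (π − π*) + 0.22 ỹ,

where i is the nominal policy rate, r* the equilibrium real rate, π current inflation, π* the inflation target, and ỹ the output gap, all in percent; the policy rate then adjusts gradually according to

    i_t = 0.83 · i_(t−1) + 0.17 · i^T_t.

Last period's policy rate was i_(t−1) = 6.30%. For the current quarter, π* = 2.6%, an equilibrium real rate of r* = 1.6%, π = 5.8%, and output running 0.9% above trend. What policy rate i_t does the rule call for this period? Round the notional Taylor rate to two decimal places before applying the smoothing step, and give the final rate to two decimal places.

Output 0.9% above potential → ỹ = 0.9.
i^T_t = 1.6 + 5.8 + 0.3 × (5.8 − 2.6) + 0.22 × 0.9
   = 1.6 + 5.8 + 0.96 + 0.198 = 8.56
i_t = 0.83 × 6.30 + 0.17 × 8.56 = 5.229 + 1.4552 = 6.68

6.68%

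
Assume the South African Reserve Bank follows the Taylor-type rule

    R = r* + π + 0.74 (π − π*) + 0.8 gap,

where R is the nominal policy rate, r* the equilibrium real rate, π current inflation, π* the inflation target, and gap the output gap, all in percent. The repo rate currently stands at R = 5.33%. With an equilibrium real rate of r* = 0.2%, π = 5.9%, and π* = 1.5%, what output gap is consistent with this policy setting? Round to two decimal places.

0.8 gap = 5.33 − 0.2 − 5.9 − 0.74 × (5.9 − 1.5) = -4.026
gap = -4.026 / 0.8 = -5.03

-5.03%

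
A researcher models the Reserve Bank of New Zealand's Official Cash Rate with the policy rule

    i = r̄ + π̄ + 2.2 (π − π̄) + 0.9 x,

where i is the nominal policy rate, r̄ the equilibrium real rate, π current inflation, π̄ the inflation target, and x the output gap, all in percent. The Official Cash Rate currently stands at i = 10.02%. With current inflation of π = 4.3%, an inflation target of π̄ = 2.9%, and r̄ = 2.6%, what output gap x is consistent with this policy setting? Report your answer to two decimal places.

1.60%

0.9 x = 10.02 − 2.6 − 2.9 − 2.2 × (4.3 − 2.9) = 1.44
x = 1.44 / 0.9 = 1.60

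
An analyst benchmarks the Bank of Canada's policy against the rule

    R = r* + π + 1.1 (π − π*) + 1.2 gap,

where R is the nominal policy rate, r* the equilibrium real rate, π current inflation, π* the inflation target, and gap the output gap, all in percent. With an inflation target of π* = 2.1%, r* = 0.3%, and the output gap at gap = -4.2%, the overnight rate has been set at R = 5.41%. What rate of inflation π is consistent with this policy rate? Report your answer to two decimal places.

5.93%

Collecting π: R = r* + (1 + 1.1) π − 1.1 π* + 1.2 gap
2.1 π = 5.41 − 0.3 + 1.1 × 2.1 − 1.2 × (-4.2) = 12.46
π = 12.46 / 2.1 = 5.93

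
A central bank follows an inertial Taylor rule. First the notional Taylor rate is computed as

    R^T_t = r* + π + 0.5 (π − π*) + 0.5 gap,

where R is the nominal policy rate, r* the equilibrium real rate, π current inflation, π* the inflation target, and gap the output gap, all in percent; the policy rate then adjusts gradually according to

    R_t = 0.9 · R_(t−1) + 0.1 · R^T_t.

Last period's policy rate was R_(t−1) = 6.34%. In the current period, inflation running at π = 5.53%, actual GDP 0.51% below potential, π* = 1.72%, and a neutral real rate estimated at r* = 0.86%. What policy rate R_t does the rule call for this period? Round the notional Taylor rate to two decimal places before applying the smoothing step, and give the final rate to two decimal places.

Output 0.51% below potential → gap = -0.51.
R^T_t = 0.86 + 5.53 + 0.5 × (5.53 − 1.72) + 0.5 × (-0.51)
   = 0.86 + 5.53 + 1.905 − 0.255 = 8.04
R_t = 0.9 × 6.34 + 0.1 × 8.04 = 5.706 + 0.804 = 6.51

6.51%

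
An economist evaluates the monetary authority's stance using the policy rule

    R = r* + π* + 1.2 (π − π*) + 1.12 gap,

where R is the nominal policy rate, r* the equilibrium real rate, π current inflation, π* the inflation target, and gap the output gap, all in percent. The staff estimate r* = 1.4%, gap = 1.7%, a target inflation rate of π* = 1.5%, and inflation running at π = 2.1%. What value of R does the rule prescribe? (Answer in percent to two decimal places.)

R = 1.4 + 1.5 + 1.2 × (2.1 − 1.5) + 1.12 × 1.7
   = 1.4 + 1.5 + 0.72 + 1.904 = 5.52

5.52%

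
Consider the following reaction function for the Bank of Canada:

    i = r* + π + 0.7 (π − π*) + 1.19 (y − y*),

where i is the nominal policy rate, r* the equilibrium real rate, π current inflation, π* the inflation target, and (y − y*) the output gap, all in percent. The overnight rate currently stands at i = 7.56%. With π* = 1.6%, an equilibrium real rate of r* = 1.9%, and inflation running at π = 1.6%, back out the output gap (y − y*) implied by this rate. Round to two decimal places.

1.19 (y − y*) = 7.56 − 1.9 − 1.6 − 0.7 × (1.6 − 1.6) = 4.06
(y − y*) = 4.06 / 1.19 = 3.41

3.41%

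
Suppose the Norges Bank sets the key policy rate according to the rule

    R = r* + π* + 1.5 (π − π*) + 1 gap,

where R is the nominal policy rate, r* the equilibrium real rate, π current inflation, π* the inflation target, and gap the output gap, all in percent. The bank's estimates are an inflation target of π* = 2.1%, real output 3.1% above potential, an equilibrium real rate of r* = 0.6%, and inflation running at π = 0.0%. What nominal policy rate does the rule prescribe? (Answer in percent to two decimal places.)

2.65%

Output 3.1% above potential → gap = 3.1.
R = 0.6 + 2.1 + 1.5 × (0.0 − 2.1) + 1 × 3.1
   = 0.6 + 2.1 − 3.15 + 3.1 = 2.65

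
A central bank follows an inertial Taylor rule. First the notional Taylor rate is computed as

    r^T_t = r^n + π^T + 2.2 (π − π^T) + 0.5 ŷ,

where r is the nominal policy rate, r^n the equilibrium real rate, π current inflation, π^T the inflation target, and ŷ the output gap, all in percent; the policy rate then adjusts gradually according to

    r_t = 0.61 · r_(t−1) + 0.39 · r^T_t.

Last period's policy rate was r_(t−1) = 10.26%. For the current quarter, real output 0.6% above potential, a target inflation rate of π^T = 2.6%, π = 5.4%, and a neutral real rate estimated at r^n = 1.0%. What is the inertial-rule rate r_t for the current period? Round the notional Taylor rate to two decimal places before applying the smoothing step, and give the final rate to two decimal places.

Output 0.6% above potential → ŷ = 0.6.
r^T_t = 1.0 + 2.6 + 2.2 × (5.4 − 2.6) + 0.5 × 0.6
   = 1.0 + 2.6 + 6.16 + 0.3 = 10.06
r_t = 0.61 × 10.26 + 0.39 × 10.06 = 6.2586 + 3.9234 = 10.18

10.18%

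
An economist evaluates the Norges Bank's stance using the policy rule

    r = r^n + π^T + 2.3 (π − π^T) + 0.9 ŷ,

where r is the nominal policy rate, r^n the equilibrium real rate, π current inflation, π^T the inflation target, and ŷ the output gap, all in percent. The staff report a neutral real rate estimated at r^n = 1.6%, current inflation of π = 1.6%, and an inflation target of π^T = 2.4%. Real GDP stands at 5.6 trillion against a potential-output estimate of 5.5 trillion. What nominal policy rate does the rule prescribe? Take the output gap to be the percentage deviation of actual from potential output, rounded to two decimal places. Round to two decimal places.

Output gap = 100 × (5.6 − 5.5) / 5.5 = 1.82%.
r = 1.60 + 2.40 + 2.3 × (1.60 − 2.40) + 0.9 × 1.82
   = 1.60 + 2.4 − 1.84 + 1.638 = 3.80

3.80%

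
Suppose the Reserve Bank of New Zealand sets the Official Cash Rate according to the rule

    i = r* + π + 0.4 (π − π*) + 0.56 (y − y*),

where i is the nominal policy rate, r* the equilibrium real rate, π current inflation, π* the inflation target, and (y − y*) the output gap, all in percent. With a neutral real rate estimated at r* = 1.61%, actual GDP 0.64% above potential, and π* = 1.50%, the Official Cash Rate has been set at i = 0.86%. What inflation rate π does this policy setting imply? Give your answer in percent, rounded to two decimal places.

Output 0.64% above potential → (y − y*) = 0.64.
Collecting π: i = r* + (1 + 0.4) π − 0.4 π* + 0.56 (y − y*)
1.4 π = 0.86 − 1.61 + 0.4 × 1.50 − 0.56 × 0.64 = -0.5084
π = -0.5084 / 1.4 = -0.36

-0.36%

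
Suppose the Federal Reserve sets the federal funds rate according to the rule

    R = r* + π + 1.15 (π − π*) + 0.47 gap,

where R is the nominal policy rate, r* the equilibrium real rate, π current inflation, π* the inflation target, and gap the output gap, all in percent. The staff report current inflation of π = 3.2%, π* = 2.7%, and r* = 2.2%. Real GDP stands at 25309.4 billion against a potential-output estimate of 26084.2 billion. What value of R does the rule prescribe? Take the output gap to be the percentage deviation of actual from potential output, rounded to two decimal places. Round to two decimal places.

4.58%

Output gap = 100 × (25309.4 − 26084.2) / 26084.2 = -2.97%.
R = 2.20 + 3.20 + 1.15 × (3.20 − 2.70) + 0.47 × (-2.97)
   = 2.20 + 3.2 + 0.575 − 1.3959 = 4.58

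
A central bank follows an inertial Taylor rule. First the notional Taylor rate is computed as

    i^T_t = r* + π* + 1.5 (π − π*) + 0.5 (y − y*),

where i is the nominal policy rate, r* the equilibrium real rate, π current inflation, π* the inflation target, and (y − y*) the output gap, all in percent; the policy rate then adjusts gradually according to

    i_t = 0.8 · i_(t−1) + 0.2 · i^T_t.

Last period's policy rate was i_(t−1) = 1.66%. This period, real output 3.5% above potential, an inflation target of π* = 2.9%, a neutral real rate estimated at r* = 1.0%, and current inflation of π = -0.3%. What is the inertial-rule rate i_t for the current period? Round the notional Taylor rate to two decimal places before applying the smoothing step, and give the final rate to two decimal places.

1.50%

Output 3.5% above potential → (y − y*) = 3.5.
i^T_t = 1.0 + 2.9 + 1.5 × (-0.3 − 2.9) + 0.5 × 3.5
   = 1.0 + 2.9 − 4.8 + 1.75 = 0.85
i_t = 0.8 × 1.66 + 0.2 × 0.85 = 1.328 + 0.17 = 1.50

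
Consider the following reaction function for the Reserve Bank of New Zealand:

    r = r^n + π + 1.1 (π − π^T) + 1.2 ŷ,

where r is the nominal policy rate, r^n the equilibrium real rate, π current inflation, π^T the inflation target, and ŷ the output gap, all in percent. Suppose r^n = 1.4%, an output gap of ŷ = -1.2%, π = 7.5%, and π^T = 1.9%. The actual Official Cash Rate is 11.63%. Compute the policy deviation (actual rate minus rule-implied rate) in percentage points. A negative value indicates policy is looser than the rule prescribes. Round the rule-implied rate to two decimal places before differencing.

-1.99 pp

r = 1.4 + 7.5 + 1.1 × (7.5 − 1.9) + 1.2 × (-1.2)
   = 1.4 + 7.5 + 6.16 − 1.44 = 13.62
Deviation = 11.63 − 13.62 = -1.99 pp.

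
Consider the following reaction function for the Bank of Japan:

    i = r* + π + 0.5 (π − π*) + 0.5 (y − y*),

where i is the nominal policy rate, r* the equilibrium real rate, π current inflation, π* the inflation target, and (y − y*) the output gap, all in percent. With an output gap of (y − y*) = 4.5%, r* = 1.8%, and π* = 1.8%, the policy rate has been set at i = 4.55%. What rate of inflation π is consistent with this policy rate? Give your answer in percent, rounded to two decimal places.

0.93%

Collecting π: i = r* + (1 + 0.5) π − 0.5 π* + 0.5 (y − y*)
1.5 π = 4.55 − 1.8 + 0.5 × 1.8 − 0.5 × 4.5 = 1.4
π = 1.4 / 1.5 = 0.93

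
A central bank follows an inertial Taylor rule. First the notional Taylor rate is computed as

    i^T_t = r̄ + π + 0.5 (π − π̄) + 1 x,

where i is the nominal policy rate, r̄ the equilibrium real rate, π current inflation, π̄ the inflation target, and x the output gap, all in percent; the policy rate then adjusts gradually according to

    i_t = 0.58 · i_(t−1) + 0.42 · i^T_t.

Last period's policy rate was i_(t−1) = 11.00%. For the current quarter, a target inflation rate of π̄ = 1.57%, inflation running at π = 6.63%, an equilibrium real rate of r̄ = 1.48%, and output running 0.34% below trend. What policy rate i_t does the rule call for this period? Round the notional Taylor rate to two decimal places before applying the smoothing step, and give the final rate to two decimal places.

10.71%

Output 0.34% below potential → x = -0.34.
i^T_t = 1.48 + 6.63 + 0.5 × (6.63 − 1.57) + 1 × (-0.34)
   = 1.48 + 6.63 + 2.53 − 0.34 = 10.30
i_t = 0.58 × 11.00 + 0.42 × 10.30 = 6.38 + 4.326 = 10.71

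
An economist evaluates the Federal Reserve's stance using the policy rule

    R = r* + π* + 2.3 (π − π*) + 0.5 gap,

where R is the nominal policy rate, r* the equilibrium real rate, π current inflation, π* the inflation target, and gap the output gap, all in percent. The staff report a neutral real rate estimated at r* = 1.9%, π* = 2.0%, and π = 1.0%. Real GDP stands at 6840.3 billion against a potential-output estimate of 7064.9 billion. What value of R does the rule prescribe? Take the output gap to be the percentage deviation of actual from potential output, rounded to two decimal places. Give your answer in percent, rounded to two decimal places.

Output gap = 100 × (6840.3 − 7064.9) / 7064.9 = -3.18%.
R = 1.90 + 2.00 + 2.3 × (1.00 − 2.00) + 0.5 × (-3.18)
   = 1.90 + 2 − 2.3 − 1.59 = 0.01

0.01%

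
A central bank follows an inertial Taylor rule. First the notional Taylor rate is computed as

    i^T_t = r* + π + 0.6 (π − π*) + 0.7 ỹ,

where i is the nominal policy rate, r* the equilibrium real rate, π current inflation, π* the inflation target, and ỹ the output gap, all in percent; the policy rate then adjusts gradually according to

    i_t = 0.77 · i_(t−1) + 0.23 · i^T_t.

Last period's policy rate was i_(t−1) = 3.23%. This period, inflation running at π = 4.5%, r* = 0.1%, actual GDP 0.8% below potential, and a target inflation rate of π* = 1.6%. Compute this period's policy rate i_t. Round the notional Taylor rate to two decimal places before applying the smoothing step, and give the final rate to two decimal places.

3.82%

Output 0.8% below potential → ỹ = -0.8.
i^T_t = 0.1 + 4.5 + 0.6 × (4.5 − 1.6) + 0.7 × (-0.8)
   = 0.1 + 4.5 + 1.74 − 0.56 = 5.78
i_t = 0.77 × 3.23 + 0.23 × 5.78 = 2.4871 + 1.3294 = 3.82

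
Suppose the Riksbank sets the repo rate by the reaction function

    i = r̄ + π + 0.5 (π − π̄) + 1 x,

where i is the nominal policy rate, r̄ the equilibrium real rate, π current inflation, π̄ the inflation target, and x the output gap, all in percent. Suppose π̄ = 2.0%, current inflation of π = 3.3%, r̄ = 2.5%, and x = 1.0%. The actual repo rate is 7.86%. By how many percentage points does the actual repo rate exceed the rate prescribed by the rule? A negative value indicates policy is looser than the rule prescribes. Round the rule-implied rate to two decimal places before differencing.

0.41 pp

i = 2.5 + 3.3 + 0.5 × (3.3 − 2.0) + 1 × 1.0
   = 2.5 + 3.3 + 0.65 + 1 = 7.45
Deviation = 7.86 − 7.45 = 0.41 pp.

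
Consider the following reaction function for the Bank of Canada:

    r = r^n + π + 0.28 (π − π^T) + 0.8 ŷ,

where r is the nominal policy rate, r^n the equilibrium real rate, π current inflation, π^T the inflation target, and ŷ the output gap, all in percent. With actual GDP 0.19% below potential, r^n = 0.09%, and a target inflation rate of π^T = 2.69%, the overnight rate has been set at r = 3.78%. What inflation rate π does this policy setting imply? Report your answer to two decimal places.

3.59%

Output 0.19% below potential → ŷ = -0.19.
Collecting π: r = r^n + (1 + 0.28) π − 0.28 π^T + 0.8 ŷ
1.28 π = 3.78 − 0.09 + 0.28 × 2.69 − 0.8 × (-0.19) = 4.5952
π = 4.5952 / 1.28 = 3.59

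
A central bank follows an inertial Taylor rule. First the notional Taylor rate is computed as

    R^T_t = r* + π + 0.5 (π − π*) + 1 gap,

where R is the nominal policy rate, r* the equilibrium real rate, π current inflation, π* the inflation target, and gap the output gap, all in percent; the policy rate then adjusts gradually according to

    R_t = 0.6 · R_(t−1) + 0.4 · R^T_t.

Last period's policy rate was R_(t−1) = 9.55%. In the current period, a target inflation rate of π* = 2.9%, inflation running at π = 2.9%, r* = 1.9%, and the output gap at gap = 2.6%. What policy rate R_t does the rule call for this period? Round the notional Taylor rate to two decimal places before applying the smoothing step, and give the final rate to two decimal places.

R^T_t = 1.9 + 2.9 + 0.5 × (2.9 − 2.9) + 1 × 2.6
   = 1.9 + 2.9 + 0 + 2.6 = 7.40
R_t = 0.6 × 9.55 + 0.4 × 7.40 = 5.73 + 2.96 = 8.69

8.69%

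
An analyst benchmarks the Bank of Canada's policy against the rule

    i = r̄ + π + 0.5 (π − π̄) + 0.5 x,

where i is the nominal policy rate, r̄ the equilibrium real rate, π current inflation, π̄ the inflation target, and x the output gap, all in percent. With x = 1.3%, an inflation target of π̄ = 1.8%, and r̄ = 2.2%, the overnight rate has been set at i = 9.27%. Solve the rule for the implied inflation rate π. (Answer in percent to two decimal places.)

4.88%

Collecting π: i = r̄ + (1 + 0.5) π − 0.5 π̄ + 0.5 x
1.5 π = 9.27 − 2.2 + 0.5 × 1.8 − 0.5 × 1.3 = 7.32
π = 7.32 / 1.5 = 4.88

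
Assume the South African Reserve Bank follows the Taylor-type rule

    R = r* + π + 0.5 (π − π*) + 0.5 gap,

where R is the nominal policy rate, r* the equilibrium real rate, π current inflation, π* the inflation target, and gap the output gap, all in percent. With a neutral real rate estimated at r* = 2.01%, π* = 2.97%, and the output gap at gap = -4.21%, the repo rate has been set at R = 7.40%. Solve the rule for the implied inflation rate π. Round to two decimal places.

Collecting π: R = r* + (1 + 0.5) π − 0.5 π* + 0.5 gap
1.5 π = 7.40 − 2.01 + 0.5 × 2.97 − 0.5 × (-4.21) = 8.98
π = 8.98 / 1.5 = 5.99

5.99%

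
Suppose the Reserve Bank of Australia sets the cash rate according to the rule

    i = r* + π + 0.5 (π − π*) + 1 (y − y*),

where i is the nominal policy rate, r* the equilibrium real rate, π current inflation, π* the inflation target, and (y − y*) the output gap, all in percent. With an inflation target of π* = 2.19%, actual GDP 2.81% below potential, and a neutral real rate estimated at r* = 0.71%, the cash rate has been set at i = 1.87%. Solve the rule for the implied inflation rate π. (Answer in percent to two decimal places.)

Output 2.81% below potential → (y − y*) = -2.81.
Collecting π: i = r* + (1 + 0.5) π − 0.5 π* + 1 (y − y*)
1.5 π = 1.87 − 0.71 + 0.5 × 2.19 − 1 × (-2.81) = 5.065
π = 5.065 / 1.5 = 3.38

3.38%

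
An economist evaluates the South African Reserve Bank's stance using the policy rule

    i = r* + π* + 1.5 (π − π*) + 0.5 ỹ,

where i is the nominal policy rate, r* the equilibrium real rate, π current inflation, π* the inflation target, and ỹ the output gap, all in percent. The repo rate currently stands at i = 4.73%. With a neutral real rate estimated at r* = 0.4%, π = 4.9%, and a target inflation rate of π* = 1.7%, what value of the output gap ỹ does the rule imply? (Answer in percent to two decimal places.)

0.5 ỹ = 4.73 − 0.4 − 1.7 − 1.5 × (4.9 − 1.7) = -2.17
ỹ = -2.17 / 0.5 = -4.34

-4.34%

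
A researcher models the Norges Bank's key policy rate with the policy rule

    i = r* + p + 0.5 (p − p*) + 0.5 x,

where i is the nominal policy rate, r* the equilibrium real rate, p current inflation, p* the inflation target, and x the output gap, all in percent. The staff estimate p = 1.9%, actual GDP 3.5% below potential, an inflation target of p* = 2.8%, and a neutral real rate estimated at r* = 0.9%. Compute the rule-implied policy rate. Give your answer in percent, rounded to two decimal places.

Output 3.5% below potential → x = -3.5.
i = 0.9 + 1.9 + 0.5 × (1.9 − 2.8) + 0.5 × (-3.5)
   = 0.9 + 1.9 − 0.45 − 1.75 = 0.60

0.60%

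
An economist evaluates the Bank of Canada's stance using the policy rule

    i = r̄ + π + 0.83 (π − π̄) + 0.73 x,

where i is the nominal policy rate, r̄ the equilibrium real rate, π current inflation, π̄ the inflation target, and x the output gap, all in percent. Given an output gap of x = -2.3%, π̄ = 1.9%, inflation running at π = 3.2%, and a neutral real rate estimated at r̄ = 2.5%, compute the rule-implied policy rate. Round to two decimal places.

5.10%

i = 2.5 + 3.2 + 0.83 × (3.2 − 1.9) + 0.73 × (-2.3)
   = 2.5 + 3.2 + 1.079 − 1.679 = 5.10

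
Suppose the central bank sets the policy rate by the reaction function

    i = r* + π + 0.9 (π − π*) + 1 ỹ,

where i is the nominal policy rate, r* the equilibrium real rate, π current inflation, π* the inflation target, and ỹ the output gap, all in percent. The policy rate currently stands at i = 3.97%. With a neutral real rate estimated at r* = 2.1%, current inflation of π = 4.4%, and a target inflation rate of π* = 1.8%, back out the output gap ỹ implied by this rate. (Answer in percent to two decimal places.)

1 ỹ = 3.97 − 2.1 − 4.4 − 0.9 × (4.4 − 1.8) = -4.87
ỹ = -4.87 / 1 = -4.87

-4.87%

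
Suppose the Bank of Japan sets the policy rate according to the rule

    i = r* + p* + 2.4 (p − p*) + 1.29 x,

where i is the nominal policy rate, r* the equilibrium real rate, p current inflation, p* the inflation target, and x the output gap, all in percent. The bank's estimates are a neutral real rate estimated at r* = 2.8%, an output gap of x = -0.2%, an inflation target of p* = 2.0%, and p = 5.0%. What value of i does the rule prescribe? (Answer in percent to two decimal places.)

11.74%

i = 2.8 + 2.0 + 2.4 × (5.0 − 2.0) + 1.29 × (-0.2)
   = 2.8 + 2 + 7.2 − 0.258 = 11.74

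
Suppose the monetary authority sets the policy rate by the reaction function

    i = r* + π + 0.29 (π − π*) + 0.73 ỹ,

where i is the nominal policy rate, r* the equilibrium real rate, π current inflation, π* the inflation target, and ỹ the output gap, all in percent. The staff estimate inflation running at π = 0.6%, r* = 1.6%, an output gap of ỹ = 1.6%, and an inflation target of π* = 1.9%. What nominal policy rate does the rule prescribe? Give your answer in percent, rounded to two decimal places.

i = 1.6 + 0.6 + 0.29 × (0.6 − 1.9) + 0.73 × 1.6
   = 1.6 + 0.6 − 0.377 + 1.168 = 2.99

2.99%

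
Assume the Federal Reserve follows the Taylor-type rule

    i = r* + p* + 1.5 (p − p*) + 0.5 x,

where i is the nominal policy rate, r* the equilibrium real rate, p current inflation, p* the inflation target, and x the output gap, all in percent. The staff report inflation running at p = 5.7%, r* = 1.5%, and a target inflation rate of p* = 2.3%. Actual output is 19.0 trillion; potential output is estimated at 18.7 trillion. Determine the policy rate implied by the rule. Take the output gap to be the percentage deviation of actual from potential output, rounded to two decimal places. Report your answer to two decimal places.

9.70%

Output gap = 100 × (19.0 − 18.7) / 18.7 = 1.60%.
i = 1.50 + 2.30 + 1.5 × (5.70 − 2.30) + 0.5 × 1.60
   = 1.50 + 2.3 + 5.1 + 0.8 = 9.70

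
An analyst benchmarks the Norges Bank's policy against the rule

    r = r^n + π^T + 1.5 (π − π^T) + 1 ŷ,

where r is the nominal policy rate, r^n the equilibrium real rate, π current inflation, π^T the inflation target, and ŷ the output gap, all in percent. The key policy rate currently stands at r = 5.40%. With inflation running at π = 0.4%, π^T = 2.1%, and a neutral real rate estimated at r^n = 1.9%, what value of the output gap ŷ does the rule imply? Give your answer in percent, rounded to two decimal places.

3.95%

1 ŷ = 5.40 − 1.9 − 2.1 − 1.5 × (0.4 − 2.1) = 3.95
ŷ = 3.95 / 1 = 3.95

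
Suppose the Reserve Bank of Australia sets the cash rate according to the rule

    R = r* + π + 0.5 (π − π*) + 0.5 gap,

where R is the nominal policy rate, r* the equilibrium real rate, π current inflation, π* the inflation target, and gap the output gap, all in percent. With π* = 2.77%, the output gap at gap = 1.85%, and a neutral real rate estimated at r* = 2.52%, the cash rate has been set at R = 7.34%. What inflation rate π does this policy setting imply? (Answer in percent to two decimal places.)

3.52%

Collecting π: R = r* + (1 + 0.5) π − 0.5 π* + 0.5 gap
1.5 π = 7.34 − 2.52 + 0.5 × 2.77 − 0.5 × 1.85 = 5.28
π = 5.28 / 1.5 = 3.52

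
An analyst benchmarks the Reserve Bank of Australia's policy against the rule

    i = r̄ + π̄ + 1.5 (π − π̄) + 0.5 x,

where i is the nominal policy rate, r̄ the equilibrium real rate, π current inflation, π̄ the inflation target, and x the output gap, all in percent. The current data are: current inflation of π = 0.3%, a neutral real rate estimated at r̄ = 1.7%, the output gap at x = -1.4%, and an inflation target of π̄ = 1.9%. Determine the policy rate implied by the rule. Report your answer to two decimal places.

0.50%

i = 1.7 + 1.9 + 1.5 × (0.3 − 1.9) + 0.5 × (-1.4)
   = 1.7 + 1.9 − 2.4 − 0.7 = 0.50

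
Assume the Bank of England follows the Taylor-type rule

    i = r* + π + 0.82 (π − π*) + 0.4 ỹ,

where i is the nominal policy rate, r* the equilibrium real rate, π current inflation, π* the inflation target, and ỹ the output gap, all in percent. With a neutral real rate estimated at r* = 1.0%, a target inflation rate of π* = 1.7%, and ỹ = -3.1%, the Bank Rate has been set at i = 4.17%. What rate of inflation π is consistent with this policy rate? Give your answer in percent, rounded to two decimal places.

3.19%

Collecting π: i = r* + (1 + 0.82) π − 0.82 π* + 0.4 ỹ
1.82 π = 4.17 − 1.0 + 0.82 × 1.7 − 0.4 × (-3.1) = 5.804
π = 5.804 / 1.82 = 3.19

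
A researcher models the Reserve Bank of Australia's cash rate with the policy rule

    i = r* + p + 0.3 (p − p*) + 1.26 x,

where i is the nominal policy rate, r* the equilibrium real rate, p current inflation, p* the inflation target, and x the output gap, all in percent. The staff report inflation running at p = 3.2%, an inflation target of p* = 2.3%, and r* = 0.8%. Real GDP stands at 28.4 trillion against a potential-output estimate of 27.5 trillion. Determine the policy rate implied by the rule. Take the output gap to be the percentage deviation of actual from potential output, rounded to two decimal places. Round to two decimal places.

8.39%

Output gap = 100 × (28.4 − 27.5) / 27.5 = 3.27%.
i = 0.80 + 3.20 + 0.3 × (3.20 − 2.30) + 1.26 × 3.27
   = 0.80 + 3.2 + 0.27 + 4.1202 = 8.39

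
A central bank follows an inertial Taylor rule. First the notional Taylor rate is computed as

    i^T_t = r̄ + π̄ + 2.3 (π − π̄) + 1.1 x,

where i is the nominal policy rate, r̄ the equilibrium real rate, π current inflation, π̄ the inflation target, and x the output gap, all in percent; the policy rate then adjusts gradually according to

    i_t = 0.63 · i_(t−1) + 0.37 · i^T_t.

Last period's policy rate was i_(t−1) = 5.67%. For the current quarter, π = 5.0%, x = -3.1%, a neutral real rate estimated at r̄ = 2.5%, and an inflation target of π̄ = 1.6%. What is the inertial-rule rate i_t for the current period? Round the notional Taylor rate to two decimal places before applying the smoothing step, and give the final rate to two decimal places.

i^T_t = 2.5 + 1.6 + 2.3 × (5.0 − 1.6) + 1.1 × (-3.1)
   = 2.5 + 1.6 + 7.82 − 3.41 = 8.51
i_t = 0.63 × 5.67 + 0.37 × 8.51 = 3.5721 + 3.1487 = 6.72

6.72%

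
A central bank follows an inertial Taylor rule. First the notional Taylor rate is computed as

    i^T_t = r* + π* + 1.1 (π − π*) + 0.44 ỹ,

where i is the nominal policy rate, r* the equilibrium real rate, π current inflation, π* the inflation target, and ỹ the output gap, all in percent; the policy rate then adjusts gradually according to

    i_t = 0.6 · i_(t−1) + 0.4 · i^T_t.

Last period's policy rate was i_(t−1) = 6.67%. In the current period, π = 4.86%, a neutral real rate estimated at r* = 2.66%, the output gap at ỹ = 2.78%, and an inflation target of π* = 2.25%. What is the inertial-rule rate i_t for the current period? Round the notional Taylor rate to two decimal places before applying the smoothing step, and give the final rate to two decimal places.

i^T_t = 2.66 + 2.25 + 1.1 × (4.86 − 2.25) + 0.44 × 2.78
   = 2.66 + 2.25 + 2.871 + 1.2232 = 9.00
i_t = 0.6 × 6.67 + 0.4 × 9.00 = 4.002 + 3.6 = 7.60

7.60%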